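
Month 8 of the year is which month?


Month 8 of 12

August


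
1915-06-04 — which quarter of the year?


Month: June (month 6)
Q1: Jan-Mar, Q2: Apr-Jun, Q3: Jul-Sep, Q4: Oct-Dec

Q2


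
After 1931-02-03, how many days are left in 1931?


Day of year: 34 of 365
Remaining = 365 - 34

331 days


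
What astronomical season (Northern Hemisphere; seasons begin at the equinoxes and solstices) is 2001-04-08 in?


Date: April 8
Astronomical Spring (approx.; exact equinox/solstice day varies by year): March 20 to June 20
April 8 falls within the Spring window

Spring


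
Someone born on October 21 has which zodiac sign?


Date: October 21
Conventional tropical zodiac dates: Libra from September 23 onward; Scorpio starts October 23
October 21 falls within the Libra range

Libra


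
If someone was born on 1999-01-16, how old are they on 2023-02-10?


Birth: 1999-01-16
Reference: 2023-02-10
Year difference: 2023 - 1999 = 24

24 years old


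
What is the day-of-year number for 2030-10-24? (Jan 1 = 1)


Date: October 24, 2030
Days in months 1 through 9: 273
Plus 24 days in October

Day of year: 297


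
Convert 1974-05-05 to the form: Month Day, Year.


ISO 1974-05-05 parses as year=1974, month=05, day=05
Month 5 -> May

May 5, 1974


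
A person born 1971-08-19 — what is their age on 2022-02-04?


Birth: 1971-08-19
Reference: 2022-02-04
Year difference: 2022 - 1971 = 51
Birthday not yet reached in 2022, subtract 1

50 years old


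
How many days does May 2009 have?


May 2009

31 days


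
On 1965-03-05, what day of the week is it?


Date: March 5, 1965
Anchor: Jan 1, 1965. With p = 1965 - 1 = 1964: (p + p//4 - p//100 + p//400) mod 7 = (1964 + 491 - 19 + 4) mod 7 = 2440 mod 7 = 4 -> Friday (Mon=0 ... Sun=6)
Days before March (Jan-Feb): 59; offset = 59 + 5 - 1 = 63
Weekday index = (4 + 63) mod 7 = 4

Day of the week: Friday


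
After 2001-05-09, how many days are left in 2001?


Day of year: 129 of 365
Remaining = 365 - 129

236 days


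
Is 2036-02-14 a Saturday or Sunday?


Anchor: Jan 1, 2036. With p = 2036 - 1 = 2035: (p + p//4 - p//100 + p//400) mod 7 = (2035 + 508 - 20 + 5) mod 7 = 2528 mod 7 = 1 -> Tuesday (Mon=0 ... Sun=6)
Day of year: 45; offset = 44
Weekday index = (1 + 44) mod 7 = 3 -> Thursday
Weekend days: Saturday, Sunday

No


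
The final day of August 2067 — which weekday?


August 2067 has 31 days
Anchor: Jan 1, 2067. With p = 2067 - 1 = 2066: (p + p//4 - p//100 + p//400) mod 7 = (2066 + 516 - 20 + 5) mod 7 = 2567 mod 7 = 5 -> Saturday (Mon=0 ... Sun=6)
Days before August (Jan-Jul): 212; August 1 index = (5 + 212) mod 7 = 0 -> Monday
Last day offset: 31 - 1 = 30 days
Weekday index = (0 + 30) mod 7 = 2

Wednesday, August 31


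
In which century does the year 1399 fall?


Century = (year - 1) // 100 + 1
= (1399 - 1) // 100 + 1
= 1398 // 100 + 1
= 13 + 1

14th century


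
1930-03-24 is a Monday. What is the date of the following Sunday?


Current: Monday
Target: Sunday
Days ahead: 6

Next Sunday: 1930-03-30


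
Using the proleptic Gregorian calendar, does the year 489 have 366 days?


Gregorian leap year rule: divisible by 4, but not by 100, unless also by 400.
489 is not divisible by 4 -> not a leap year

No


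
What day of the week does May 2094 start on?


Target: May 1, 2094
Anchor: Jan 1, 2094. With p = 2094 - 1 = 2093: (p + p//4 - p//100 + p//400) mod 7 = (2093 + 523 - 20 + 5) mod 7 = 2601 mod 7 = 4 -> Friday (Mon=0 ... Sun=6)
Days before May (Jan-Apr): 120 days
Weekday index = (4 + 120) mod 7 = 5

Saturday


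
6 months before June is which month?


June is month 6
6 - 6 = 0; wrap: 0 + 12 = 12

December


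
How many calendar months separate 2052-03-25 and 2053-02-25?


From March 2052 to February 2053
1 year * 12 = 12 months, minus 1 month = 11

11 months


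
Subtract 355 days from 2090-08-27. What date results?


Start: 2090-08-27, subtract 355 days
Back 27 days from August 27 reaches July 31, 2090 -> 328 left
July 2090 has 31 days -> back to June 30, 2090 -> 297 left
June 2090 has 30 days -> back to May 31, 2090 -> 267 left
May 2090 has 31 days -> back to April 30, 2090 -> 236 left
April 2090 has 30 days -> back to March 31, 2090 -> 206 left
March 2090 has 31 days -> back to February 28, 2090 -> 175 left
February 2090 has 28 days -> back to January 31, 2090 -> 147 left
January 2090 has 31 days -> back to December 31, 2089 -> 116 left
December 2089 has 31 days -> back to November 30, 2089 -> 85 left
November 2089 has 30 days -> back to October 31, 2089 -> 55 left
October 2089 has 31 days -> back to September 30, 2089 -> 24 left
September 2089: 30 - 24 = 6 -> lands on September 6

Result: 2089-09-06


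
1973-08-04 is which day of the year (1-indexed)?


Date: August 4, 1973
Days in months 1 through 7: 212
Plus 4 days in August

Day of year: 216


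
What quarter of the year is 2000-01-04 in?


Month: January (month 1)
Q1: Jan-Mar, Q2: Apr-Jun, Q3: Jul-Sep, Q4: Oct-Dec

Q1


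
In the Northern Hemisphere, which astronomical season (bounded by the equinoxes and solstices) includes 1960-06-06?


Date: June 6
Astronomical Spring (approx.; exact equinox/solstice day varies by year): March 20 to June 20
June 6 falls within the Spring window

Spring


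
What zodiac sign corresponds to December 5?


Date: December 5
Conventional tropical zodiac dates: Sagittarius from November 22 onward; Capricorn starts December 22
December 5 falls within the Sagittarius range

Sagittarius


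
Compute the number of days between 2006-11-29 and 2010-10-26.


From 2006-11-29 to 2010-10-26
2006-11-29: days before November = 31 + 28 + 31 + 30 + 31 + 30 + 31 + 31 + 30 + 31 = 304 (2006 is not a leap year); day of year = 304 + 29 = 333
2010-10-26: days before October = 31 + 28 + 31 + 30 + 31 + 30 + 31 + 31 + 30 = 273 (2010 is not a leap year); day of year = 273 + 26 = 299
Rest of 2006: 365 - 333 = 32
Full years 2007 (365), 2008 (366), 2009 (365): 1096
Total = 32 + 1096 + 299 = 1427

1427 days


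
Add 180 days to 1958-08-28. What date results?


Start: 1958-08-28, add 180 days
August 1958 has 31 days: 31 - 28 = 3 days to August 31 -> 177 left
September 1958 has 30 days -> 147 left
October 1958 has 31 days -> 116 left
November 1958 has 30 days -> 86 left
December 1958 has 31 days -> 55 left
January 1959 has 31 days -> 24 left
February 1959: 24 <= 28 -> lands on February 24

Result: 1959-02-24


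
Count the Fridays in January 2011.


January 2011 has 31 days
Anchor: Jan 1, 2011. With p = 2011 - 1 = 2010: (p + p//4 - p//100 + p//400) mod 7 = (2010 + 502 - 20 + 5) mod 7 = 2497 mod 7 = 5 -> Saturday (Mon=0 ... Sun=6)
January 1 is the anchor itself -> Saturday
First Friday is January 7
Fridays: 7, 14, 21, 28

4 Fridays


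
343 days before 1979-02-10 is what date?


Start: 1979-02-10, subtract 343 days
Back 10 days from February 10 reaches January 31, 1979 -> 333 left
January 1979 has 31 days -> back to December 31, 1978 -> 302 left
December 1978 has 31 days -> back to November 30, 1978 -> 271 left
November 1978 has 30 days -> back to October 31, 1978 -> 241 left
October 1978 has 31 days -> back to September 30, 1978 -> 210 left
September 1978 has 30 days -> back to August 31, 1978 -> 180 left
August 1978 has 31 days -> back to July 31, 1978 -> 149 left
July 1978 has 31 days -> back to June 30, 1978 -> 118 left
June 1978 has 30 days -> back to May 31, 1978 -> 88 left
May 1978 has 31 days -> back to April 30, 1978 -> 57 left
April 1978 has 30 days -> back to March 31, 1978 -> 27 left
March 1978: 31 - 27 = 4 -> lands on March 4

Result: 1978-03-04


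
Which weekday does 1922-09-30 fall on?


Date: September 30, 1922
Anchor: Jan 1, 1922. With p = 1922 - 1 = 1921: (p + p//4 - p//100 + p//400) mod 7 = (1921 + 480 - 19 + 4) mod 7 = 2386 mod 7 = 6 -> Sunday (Mon=0 ... Sun=6)
Days before September (Jan-Aug): 243; offset = 243 + 30 - 1 = 272
Weekday index = (6 + 272) mod 7 = 5

Day of the week: Saturday


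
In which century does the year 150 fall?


Century = (year - 1) // 100 + 1
= (150 - 1) // 100 + 1
= 149 // 100 + 1
= 1 + 1

2nd century


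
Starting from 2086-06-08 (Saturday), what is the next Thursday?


Current: Saturday
Target: Thursday
Days ahead: 5

Next Thursday: 2086-06-13


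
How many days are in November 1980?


November 1980

30 days


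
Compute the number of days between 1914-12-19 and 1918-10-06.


From 1914-12-19 to 1918-10-06
1914-12-19: days before December = 31 + 28 + 31 + 30 + 31 + 30 + 31 + 31 + 30 + 31 + 30 = 334 (1914 is not a leap year); day of year = 334 + 19 = 353
1918-10-06: days before October = 31 + 28 + 31 + 30 + 31 + 30 + 31 + 31 + 30 = 273 (1918 is not a leap year); day of year = 273 + 6 = 279
Rest of 1914: 365 - 353 = 12
Full years 1915 (365), 1916 (366), 1917 (365): 1096
Total = 12 + 1096 + 279 = 1387

1387 days


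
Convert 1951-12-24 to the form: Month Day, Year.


ISO 1951-12-24 parses as year=1951, month=12, day=24
Month 12 -> December

December 24, 1951


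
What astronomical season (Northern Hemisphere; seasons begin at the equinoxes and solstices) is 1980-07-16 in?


Date: July 16
Astronomical Summer (approx.; exact equinox/solstice day varies by year): June 21 to September 21
July 16 falls within the Summer window

Summer


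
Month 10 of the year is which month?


Month 10 of 12

October


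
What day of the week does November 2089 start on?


Target: November 1, 2089
Anchor: Jan 1, 2089. With p = 2089 - 1 = 2088: (p + p//4 - p//100 + p//400) mod 7 = (2088 + 522 - 20 + 5) mod 7 = 2595 mod 7 = 5 -> Saturday (Mon=0 ... Sun=6)
Days before November (Jan-Oct): 304 days
Weekday index = (5 + 304) mod 7 = 1

Tuesday


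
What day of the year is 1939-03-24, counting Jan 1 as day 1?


Date: March 24, 1939
Days in months 1 through 2: 59
Plus 24 days in March

Day of year: 83


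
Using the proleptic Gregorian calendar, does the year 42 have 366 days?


Gregorian leap year rule: divisible by 4, but not by 100, unless also by 400.
42 is not divisible by 4 -> not a leap year

No


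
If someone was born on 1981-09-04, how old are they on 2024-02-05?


Birth: 1981-09-04
Reference: 2024-02-05
Year difference: 2024 - 1981 = 43
Birthday not yet reached in 2024, subtract 1

42 years old


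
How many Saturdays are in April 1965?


April 1965 has 30 days
Anchor: Jan 1, 1965. With p = 1965 - 1 = 1964: (p + p//4 - p//100 + p//400) mod 7 = (1964 + 491 - 19 + 4) mod 7 = 2440 mod 7 = 4 -> Friday (Mon=0 ... Sun=6)
Days before April (Jan-Mar): 90; April 1 index = (4 + 90) mod 7 = 3 -> Thursday
First Saturday is April 3
Saturdays: 3, 10, 17, 24

4 Saturdays


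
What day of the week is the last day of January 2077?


January 2077 has 31 days
Anchor: Jan 1, 2077. With p = 2077 - 1 = 2076: (p + p//4 - p//100 + p//400) mod 7 = (2076 + 519 - 20 + 5) mod 7 = 2580 mod 7 = 4 -> Friday (Mon=0 ... Sun=6)
January 1 is the anchor itself -> Friday
Last day offset: 31 - 1 = 30 days
Weekday index = (4 + 30) mod 7 = 6

Sunday, January 31


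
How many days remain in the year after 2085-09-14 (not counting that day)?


Day of year: 257 of 365
Remaining = 365 - 257

108 days


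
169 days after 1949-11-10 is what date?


Start: 1949-11-10, add 169 days
November 1949 has 30 days: 30 - 10 = 20 days to November 30 -> 149 left
December 1949 has 31 days -> 118 left
January 1950 has 31 days -> 87 left
February 1950 has 28 days -> 59 left
March 1950 has 31 days -> 28 left
April 1950: 28 <= 30 -> lands on April 28

Result: 1950-04-28


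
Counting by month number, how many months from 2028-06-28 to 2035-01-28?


From June 2028 to January 2035
7 years * 12 = 84 months, minus 5 months = 79

79 months


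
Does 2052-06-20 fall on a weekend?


Anchor: Jan 1, 2052. With p = 2052 - 1 = 2051: (p + p//4 - p//100 + p//400) mod 7 = (2051 + 512 - 20 + 5) mod 7 = 2548 mod 7 = 0 -> Monday (Mon=0 ... Sun=6)
Day of year: 172; offset = 171
Weekday index = (0 + 171) mod 7 = 3 -> Thursday
Weekend days: Saturday, Sunday

No


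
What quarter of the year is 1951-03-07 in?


Month: March (month 3)
Q1: Jan-Mar, Q2: Apr-Jun, Q3: Jul-Sep, Q4: Oct-Dec

Q1


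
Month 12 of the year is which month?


Month 12 of 12

December


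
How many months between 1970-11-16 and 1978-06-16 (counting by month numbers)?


From November 1970 to June 1978
8 years * 12 = 96 months, minus 5 months = 91

91 months


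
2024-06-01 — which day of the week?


Date: June 1, 2024
Anchor: Jan 1, 2024. With p = 2024 - 1 = 2023: (p + p//4 - p//100 + p//400) mod 7 = (2023 + 505 - 20 + 5) mod 7 = 2513 mod 7 = 0 -> Monday (Mon=0 ... Sun=6)
Days before June (Jan-May): 152; offset = 152 + 1 - 1 = 152
Weekday index = (0 + 152) mod 7 = 5

Day of the week: Saturday


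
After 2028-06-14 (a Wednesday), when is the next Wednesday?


Current: Wednesday
Target: Wednesday
Days ahead: 7

Next Wednesday: 2028-06-21


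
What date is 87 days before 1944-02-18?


Start: 1944-02-18, subtract 87 days
Back 18 days from February 18 reaches January 31, 1944 -> 69 left
January 1944 has 31 days -> back to December 31, 1943 -> 38 left
December 1943 has 31 days -> back to November 30, 1943 -> 7 left
November 1943: 30 - 7 = 23 -> lands on November 23

Result: 1943-11-23


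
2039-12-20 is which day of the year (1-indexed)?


Date: December 20, 2039
Days in months 1 through 11: 334
Plus 20 days in December

Day of year: 354


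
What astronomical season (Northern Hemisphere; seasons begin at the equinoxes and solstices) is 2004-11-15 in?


Date: November 15
Astronomical Autumn (approx.; exact equinox/solstice day varies by year): September 22 to December 20
November 15 falls within the Autumn window

Autumn


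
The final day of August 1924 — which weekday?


August 1924 has 31 days
Anchor: Jan 1, 1924. With p = 1924 - 1 = 1923: (p + p//4 - p//100 + p//400) mod 7 = (1923 + 480 - 19 + 4) mod 7 = 2388 mod 7 = 1 -> Tuesday (Mon=0 ... Sun=6)
Days before August (Jan-Jul): 213; August 1 index = (1 + 213) mod 7 = 4 -> Friday
Last day offset: 31 - 1 = 30 days
Weekday index = (4 + 30) mod 7 = 6

Sunday, August 31


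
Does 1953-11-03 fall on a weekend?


Anchor: Jan 1, 1953. With p = 1953 - 1 = 1952: (p + p//4 - p//100 + p//400) mod 7 = (1952 + 488 - 19 + 4) mod 7 = 2425 mod 7 = 3 -> Thursday (Mon=0 ... Sun=6)
Day of year: 307; offset = 306
Weekday index = (3 + 306) mod 7 = 1 -> Tuesday
Weekend days: Saturday, Sunday

No


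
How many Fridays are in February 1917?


February 1917 has 28 days
Anchor: Jan 1, 1917. With p = 1917 - 1 = 1916: (p + p//4 - p//100 + p//400) mod 7 = (1916 + 479 - 19 + 4) mod 7 = 2380 mod 7 = 0 -> Monday (Mon=0 ... Sun=6)
Days before February (Jan): 31; February 1 index = (0 + 31) mod 7 = 3 -> Thursday
First Friday is February 2
Fridays: 2, 9, 16, 23

4 Fridays


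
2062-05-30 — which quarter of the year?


Month: May (month 5)
Q1: Jan-Mar, Q2: Apr-Jun, Q3: Jul-Sep, Q4: Oct-Dec

Q2


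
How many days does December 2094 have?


December 2094

31 days


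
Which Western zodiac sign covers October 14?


Date: October 14
Conventional tropical zodiac dates: Libra from September 23 onward; Scorpio starts October 23
October 14 falls within the Libra range

Libra


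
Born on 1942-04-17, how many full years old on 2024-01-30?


Birth: 1942-04-17
Reference: 2024-01-30
Year difference: 2024 - 1942 = 82
Birthday not yet reached in 2024, subtract 1

81 years old


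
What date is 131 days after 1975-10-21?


Start: 1975-10-21, add 131 days
October 1975 has 31 days: 31 - 21 = 10 days to October 31 -> 121 left
November 1975 has 30 days -> 91 left
December 1975 has 31 days -> 60 left
January 1976 has 31 days -> 29 left
February 1976: 29 <= 29 -> lands on February 29

Result: 1976-02-29


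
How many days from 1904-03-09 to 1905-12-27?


From 1904-03-09 to 1905-12-27
1904-03-09: days before March = 31 + 29 = 60 (1904 is a leap year); day of year = 60 + 9 = 69
1905-12-27: days before December = 31 + 28 + 31 + 30 + 31 + 30 + 31 + 31 + 30 + 31 + 30 = 334 (1905 is not a leap year); day of year = 334 + 27 = 361
Rest of 1904: 366 - 69 = 297
Total = 297 + 361 = 658

658 days


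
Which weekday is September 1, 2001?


Target: September 1, 2001
Anchor: Jan 1, 2001. With p = 2001 - 1 = 2000: (p + p//4 - p//100 + p//400) mod 7 = (2000 + 500 - 20 + 5) mod 7 = 2485 mod 7 = 0 -> Monday (Mon=0 ... Sun=6)
Days before September (Jan-Aug): 243 days
Weekday index = (0 + 243) mod 7 = 5

Saturday


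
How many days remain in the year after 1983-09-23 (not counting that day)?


Day of year: 266 of 365
Remaining = 365 - 266

99 days


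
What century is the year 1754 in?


Century = (year - 1) // 100 + 1
= (1754 - 1) // 100 + 1
= 1753 // 100 + 1
= 17 + 1

18th century


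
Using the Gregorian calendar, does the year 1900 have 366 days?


Gregorian leap year rule: divisible by 4, but not by 100, unless also by 400.
1900 is divisible by 100 but not 400 -> not a leap year

No


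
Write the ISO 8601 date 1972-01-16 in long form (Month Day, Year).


ISO 1972-01-16 parses as year=1972, month=01, day=16
Month 1 -> January

January 16, 1972


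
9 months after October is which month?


October is month 10
10 + 9 = 19; wrap: 19 - 12 = 7

July


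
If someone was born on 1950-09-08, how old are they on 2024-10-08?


Birth: 1950-09-08
Reference: 2024-10-08
Year difference: 2024 - 1950 = 74

74 years old


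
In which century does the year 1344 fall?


Century = (year - 1) // 100 + 1
= (1344 - 1) // 100 + 1
= 1343 // 100 + 1
= 13 + 1

14th century


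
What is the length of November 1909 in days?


November 1909

30 days


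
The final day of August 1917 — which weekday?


August 1917 has 31 days
Anchor: Jan 1, 1917. With p = 1917 - 1 = 1916: (p + p//4 - p//100 + p//400) mod 7 = (1916 + 479 - 19 + 4) mod 7 = 2380 mod 7 = 0 -> Monday (Mon=0 ... Sun=6)
Days before August (Jan-Jul): 212; August 1 index = (0 + 212) mod 7 = 2 -> Wednesday
Last day offset: 31 - 1 = 30 days
Weekday index = (2 + 30) mod 7 = 4

Friday, August 31


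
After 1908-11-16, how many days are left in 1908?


Day of year: 321 of 366
Remaining = 366 - 321

45 days


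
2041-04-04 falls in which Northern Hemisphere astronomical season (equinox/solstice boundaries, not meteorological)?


Date: April 4
Astronomical Spring (approx.; exact equinox/solstice day varies by year): March 20 to June 20
April 4 falls within the Spring window

Spring


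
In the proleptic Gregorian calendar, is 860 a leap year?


Gregorian leap year rule: divisible by 4, but not by 100, unless also by 400.
860 is divisible by 4 but not 100 -> leap year

Yes


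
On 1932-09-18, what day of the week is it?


Date: September 18, 1932
Anchor: Jan 1, 1932. With p = 1932 - 1 = 1931: (p + p//4 - p//100 + p//400) mod 7 = (1931 + 482 - 19 + 4) mod 7 = 2398 mod 7 = 4 -> Friday (Mon=0 ... Sun=6)
Days before September (Jan-Aug): 244; offset = 244 + 18 - 1 = 261
Weekday index = (4 + 261) mod 7 = 6

Day of the week: Sunday


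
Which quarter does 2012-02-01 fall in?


Month: February (month 2)
Q1: Jan-Mar, Q2: Apr-Jun, Q3: Jul-Sep, Q4: Oct-Dec

Q1


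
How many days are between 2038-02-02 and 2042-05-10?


From 2038-02-02 to 2042-05-10
2038-02-02: days before February = 31; day of year = 31 + 2 = 33
2042-05-10: days before May = 31 + 28 + 31 + 30 = 120 (2042 is not a leap year); day of year = 120 + 10 = 130
Rest of 2038: 365 - 33 = 332
Full years 2039 (365), 2040 (366), 2041 (365): 1096
Total = 332 + 1096 + 130 = 1558

1558 days


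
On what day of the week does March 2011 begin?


Target: March 1, 2011
Anchor: Jan 1, 2011. With p = 2011 - 1 = 2010: (p + p//4 - p//100 + p//400) mod 7 = (2010 + 502 - 20 + 5) mod 7 = 2497 mod 7 = 5 -> Saturday (Mon=0 ... Sun=6)
Days before March (Jan-Feb): 59 days
Weekday index = (5 + 59) mod 7 = 1

Tuesday


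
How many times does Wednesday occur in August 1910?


August 1910 has 31 days
Anchor: Jan 1, 1910. With p = 1910 - 1 = 1909: (p + p//4 - p//100 + p//400) mod 7 = (1909 + 477 - 19 + 4) mod 7 = 2371 mod 7 = 5 -> Saturday (Mon=0 ... Sun=6)
Days before August (Jan-Jul): 212; August 1 index = (5 + 212) mod 7 = 0 -> Monday
First Wednesday is August 3
Wednesdays: 3, 10, 17, 24, 31

5 Wednesdays


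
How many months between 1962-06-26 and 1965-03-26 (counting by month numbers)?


From June 1962 to March 1965
3 years * 12 = 36 months, minus 3 months = 33

33 months


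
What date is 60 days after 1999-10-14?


Start: 1999-10-14, add 60 days
October 1999 has 31 days: 31 - 14 = 17 days to October 31 -> 43 left
November 1999 has 30 days -> 13 left
December 1999: 13 <= 31 -> lands on December 13

Result: 1999-12-13


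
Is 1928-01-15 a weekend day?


Anchor: Jan 1, 1928. With p = 1928 - 1 = 1927: (p + p//4 - p//100 + p//400) mod 7 = (1927 + 481 - 19 + 4) mod 7 = 2393 mod 7 = 6 -> Sunday (Mon=0 ... Sun=6)
Day of year: 15; offset = 14
Weekday index = (6 + 14) mod 7 = 6 -> Sunday
Weekend days: Saturday, Sunday

Yes


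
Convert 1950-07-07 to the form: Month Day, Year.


ISO 1950-07-07 parses as year=1950, month=07, day=07
Month 7 -> July

July 7, 1950


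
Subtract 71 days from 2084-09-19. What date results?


Start: 2084-09-19, subtract 71 days
Back 19 days from September 19 reaches August 31, 2084 -> 52 left
August 2084 has 31 days -> back to July 31, 2084 -> 21 left
July 2084: 31 - 21 = 10 -> lands on July 10

Result: 2084-07-10


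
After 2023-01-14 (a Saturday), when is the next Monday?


Current: Saturday
Target: Monday
Days ahead: 2

Next Monday: 2023-01-16


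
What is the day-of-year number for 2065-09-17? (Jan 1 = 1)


Date: September 17, 2065
Days in months 1 through 8: 243
Plus 17 days in September

Day of year: 260


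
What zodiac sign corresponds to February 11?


Date: February 11
Conventional tropical zodiac dates: Aquarius from January 20 onward; Pisces starts February 19
February 11 falls within the Aquarius range

Aquarius


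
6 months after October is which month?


October is month 10
10 + 6 = 16; wrap: 16 - 12 = 4

April


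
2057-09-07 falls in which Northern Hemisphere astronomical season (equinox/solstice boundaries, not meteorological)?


Date: September 7
Astronomical Summer (approx.; exact equinox/solstice day varies by year): June 21 to September 21
September 7 falls within the Summer window

Summer


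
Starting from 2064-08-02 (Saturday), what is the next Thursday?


Current: Saturday
Target: Thursday
Days ahead: 5

Next Thursday: 2064-08-07


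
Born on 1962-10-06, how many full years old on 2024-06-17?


Birth: 1962-10-06
Reference: 2024-06-17
Year difference: 2024 - 1962 = 62
Birthday not yet reached in 2024, subtract 1

61 years old


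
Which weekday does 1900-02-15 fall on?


Date: February 15, 1900
Anchor: Jan 1, 1900. With p = 1900 - 1 = 1899: (p + p//4 - p//100 + p//400) mod 7 = (1899 + 474 - 18 + 4) mod 7 = 2359 mod 7 = 0 -> Monday (Mon=0 ... Sun=6)
Days before February (Jan): 31; offset = 31 + 15 - 1 = 45
Weekday index = (0 + 45) mod 7 = 3

Day of the week: Thursday


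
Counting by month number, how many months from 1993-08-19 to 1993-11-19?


From August 1993 to November 1993
0 years * 12 = 0 months, plus 3 months = 3

3 months


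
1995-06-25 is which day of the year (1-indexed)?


Date: June 25, 1995
Days in months 1 through 5: 151
Plus 25 days in June

Day of year: 176


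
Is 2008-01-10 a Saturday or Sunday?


Anchor: Jan 1, 2008. With p = 2008 - 1 = 2007: (p + p//4 - p//100 + p//400) mod 7 = (2007 + 501 - 20 + 5) mod 7 = 2493 mod 7 = 1 -> Tuesday (Mon=0 ... Sun=6)
Day of year: 10; offset = 9
Weekday index = (1 + 9) mod 7 = 3 -> Thursday
Weekend days: Saturday, Sunday

No


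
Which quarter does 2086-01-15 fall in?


Month: January (month 1)
Q1: Jan-Mar, Q2: Apr-Jun, Q3: Jul-Sep, Q4: Oct-Dec

Q1


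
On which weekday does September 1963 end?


September 1963 has 30 days
Anchor: Jan 1, 1963. With p = 1963 - 1 = 1962: (p + p//4 - p//100 + p//400) mod 7 = (1962 + 490 - 19 + 4) mod 7 = 2437 mod 7 = 1 -> Tuesday (Mon=0 ... Sun=6)
Days before September (Jan-Aug): 243; September 1 index = (1 + 243) mod 7 = 6 -> Sunday
Last day offset: 30 - 1 = 29 days
Weekday index = (6 + 29) mod 7 = 0

Monday, September 30


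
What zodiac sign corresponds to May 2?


Date: May 2
Conventional tropical zodiac dates: Taurus from April 20 onward; Gemini starts May 21
May 2 falls within the Taurus range

Taurus


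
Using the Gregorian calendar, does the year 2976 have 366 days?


Gregorian leap year rule: divisible by 4, but not by 100, unless also by 400.
2976 is divisible by 4 but not 100 -> leap year

Yes


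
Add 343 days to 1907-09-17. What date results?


Start: 1907-09-17, add 343 days
September 1907 has 30 days: 30 - 17 = 13 days to September 30 -> 330 left
October 1907 has 31 days -> 299 left
November 1907 has 30 days -> 269 left
December 1907 has 31 days -> 238 left
January 1908 has 31 days -> 207 left
February 1908 has 29 days -> 178 left
March 1908 has 31 days -> 147 left
April 1908 has 30 days -> 117 left
May 1908 has 31 days -> 86 left
June 1908 has 30 days -> 56 left
July 1908 has 31 days -> 25 left
August 1908: 25 <= 31 -> lands on August 25

Result: 1908-08-25


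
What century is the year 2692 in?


Century = (year - 1) // 100 + 1
= (2692 - 1) // 100 + 1
= 2691 // 100 + 1
= 26 + 1

27th century


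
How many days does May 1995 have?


May 1995

31 days


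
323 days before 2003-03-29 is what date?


Start: 2003-03-29, subtract 323 days
Back 29 days from March 29 reaches February 28, 2003 -> 294 left
February 2003 has 28 days -> back to January 31, 2003 -> 266 left
January 2003 has 31 days -> back to December 31, 2002 -> 235 left
December 2002 has 31 days -> back to November 30, 2002 -> 204 left
November 2002 has 30 days -> back to October 31, 2002 -> 174 left
October 2002 has 31 days -> back to September 30, 2002 -> 143 left
September 2002 has 30 days -> back to August 31, 2002 -> 113 left
August 2002 has 31 days -> back to July 31, 2002 -> 82 left
July 2002 has 31 days -> back to June 30, 2002 -> 51 left
June 2002 has 30 days -> back to May 31, 2002 -> 21 left
May 2002: 31 - 21 = 10 -> lands on May 10

Result: 2002-05-10


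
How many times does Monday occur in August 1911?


August 1911 has 31 days
Anchor: Jan 1, 1911. With p = 1911 - 1 = 1910: (p + p//4 - p//100 + p//400) mod 7 = (1910 + 477 - 19 + 4) mod 7 = 2372 mod 7 = 6 -> Sunday (Mon=0 ... Sun=6)
Days before August (Jan-Jul): 212; August 1 index = (6 + 212) mod 7 = 1 -> Tuesday
First Monday is August 7
Mondays: 7, 14, 21, 28

4 Mondays


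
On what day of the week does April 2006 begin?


Target: April 1, 2006
Anchor: Jan 1, 2006. With p = 2006 - 1 = 2005: (p + p//4 - p//100 + p//400) mod 7 = (2005 + 501 - 20 + 5) mod 7 = 2491 mod 7 = 6 -> Sunday (Mon=0 ... Sun=6)
Days before April (Jan-Mar): 90 days
Weekday index = (6 + 90) mod 7 = 5

Saturday


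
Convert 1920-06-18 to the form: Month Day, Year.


ISO 1920-06-18 parses as year=1920, month=06, day=18
Month 6 -> June

June 18, 1920


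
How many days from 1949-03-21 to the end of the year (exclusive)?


Day of year: 80 of 365
Remaining = 365 - 80

285 days


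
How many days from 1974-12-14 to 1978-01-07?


From 1974-12-14 to 1978-01-07
1974-12-14: days before December = 31 + 28 + 31 + 30 + 31 + 30 + 31 + 31 + 30 + 31 + 30 = 334 (1974 is not a leap year); day of year = 334 + 14 = 348
1978-01-07: day of year = 7
Rest of 1974: 365 - 348 = 17
Full years 1975 (365), 1976 (366), 1977 (365): 1096
Total = 17 + 1096 + 7 = 1120

1120 days


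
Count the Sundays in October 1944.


October 1944 has 31 days
Anchor: Jan 1, 1944. With p = 1944 - 1 = 1943: (p + p//4 - p//100 + p//400) mod 7 = (1943 + 485 - 19 + 4) mod 7 = 2413 mod 7 = 5 -> Saturday (Mon=0 ... Sun=6)
Days before October (Jan-Sep): 274; October 1 index = (5 + 274) mod 7 = 6 -> Sunday
First Sunday is October 1
Sundays: 1, 8, 15, 22, 29

5 Sundays


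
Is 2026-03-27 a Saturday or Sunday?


Anchor: Jan 1, 2026. With p = 2026 - 1 = 2025: (p + p//4 - p//100 + p//400) mod 7 = (2025 + 506 - 20 + 5) mod 7 = 2516 mod 7 = 3 -> Thursday (Mon=0 ... Sun=6)
Day of year: 86; offset = 85
Weekday index = (3 + 85) mod 7 = 4 -> Friday
Weekend days: Saturday, Sunday

No


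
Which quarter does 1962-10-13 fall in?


Month: October (month 10)
Q1: Jan-Mar, Q2: Apr-Jun, Q3: Jul-Sep, Q4: Oct-Dec

Q4


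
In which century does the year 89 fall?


Century = (year - 1) // 100 + 1
= (89 - 1) // 100 + 1
= 88 // 100 + 1
= 0 + 1

1st century


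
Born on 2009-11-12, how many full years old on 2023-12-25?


Birth: 2009-11-12
Reference: 2023-12-25
Year difference: 2023 - 2009 = 14

14 years old


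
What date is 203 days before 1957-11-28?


Start: 1957-11-28, subtract 203 days
Back 28 days from November 28 reaches October 31, 1957 -> 175 left
October 1957 has 31 days -> back to September 30, 1957 -> 144 left
September 1957 has 30 days -> back to August 31, 1957 -> 114 left
August 1957 has 31 days -> back to July 31, 1957 -> 83 left
July 1957 has 31 days -> back to June 30, 1957 -> 52 left
June 1957 has 30 days -> back to May 31, 1957 -> 22 left
May 1957: 31 - 22 = 9 -> lands on May 9

Result: 1957-05-09


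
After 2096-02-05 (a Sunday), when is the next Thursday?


Current: Sunday
Target: Thursday
Days ahead: 4

Next Thursday: 2096-02-09


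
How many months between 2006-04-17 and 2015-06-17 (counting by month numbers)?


From April 2006 to June 2015
9 years * 12 = 108 months, plus 2 months = 110

110 months


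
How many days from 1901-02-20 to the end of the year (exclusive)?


Day of year: 51 of 365
Remaining = 365 - 51

314 days


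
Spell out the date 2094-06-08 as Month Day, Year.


ISO 2094-06-08 parses as year=2094, month=06, day=08
Month 6 -> June

June 8, 2094


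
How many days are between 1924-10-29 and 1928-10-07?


From 1924-10-29 to 1928-10-07
1924-10-29: days before October = 31 + 29 + 31 + 30 + 31 + 30 + 31 + 31 + 30 = 274 (1924 is a leap year); day of year = 274 + 29 = 303
1928-10-07: days before October = 31 + 29 + 31 + 30 + 31 + 30 + 31 + 31 + 30 = 274 (1928 is a leap year); day of year = 274 + 7 = 281
Rest of 1924: 366 - 303 = 63
Full years 1925 (365), 1926 (365), 1927 (365): 1095
Total = 63 + 1095 + 281 = 1439

1439 days


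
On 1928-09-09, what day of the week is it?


Date: September 9, 1928
Anchor: Jan 1, 1928. With p = 1928 - 1 = 1927: (p + p//4 - p//100 + p//400) mod 7 = (1927 + 481 - 19 + 4) mod 7 = 2393 mod 7 = 6 -> Sunday (Mon=0 ... Sun=6)
Days before September (Jan-Aug): 244; offset = 244 + 9 - 1 = 252
Weekday index = (6 + 252) mod 7 = 6

Day of the week: Sunday


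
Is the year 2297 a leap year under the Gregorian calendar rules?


Gregorian leap year rule: divisible by 4, but not by 100, unless also by 400.
2297 is not divisible by 4 -> not a leap year

No


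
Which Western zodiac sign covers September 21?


Date: September 21
Conventional tropical zodiac dates: Virgo from August 23 onward; Libra starts September 23
September 21 falls within the Virgo range

Virgo


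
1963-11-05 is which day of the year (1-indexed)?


Date: November 5, 1963
Days in months 1 through 10: 304
Plus 5 days in November

Day of year: 309


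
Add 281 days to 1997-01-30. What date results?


Start: 1997-01-30, add 281 days
January 1997 has 31 days: 31 - 30 = 1 day to January 31 -> 280 left
February 1997 has 28 days -> 252 left
March 1997 has 31 days -> 221 left
April 1997 has 30 days -> 191 left
May 1997 has 31 days -> 160 left
June 1997 has 30 days -> 130 left
July 1997 has 31 days -> 99 left
August 1997 has 31 days -> 68 left
September 1997 has 30 days -> 38 left
October 1997 has 31 days -> 7 left
November 1997: 7 <= 30 -> lands on November 7

Result: 1997-11-07


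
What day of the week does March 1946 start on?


Target: March 1, 1946
Anchor: Jan 1, 1946. With p = 1946 - 1 = 1945: (p + p//4 - p//100 + p//400) mod 7 = (1945 + 486 - 19 + 4) mod 7 = 2416 mod 7 = 1 -> Tuesday (Mon=0 ... Sun=6)
Days before March (Jan-Feb): 59 days
Weekday index = (1 + 59) mod 7 = 4

Friday


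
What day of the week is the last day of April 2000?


April 2000 has 30 days
Anchor: Jan 1, 2000. With p = 2000 - 1 = 1999: (p + p//4 - p//100 + p//400) mod 7 = (1999 + 499 - 19 + 4) mod 7 = 2483 mod 7 = 5 -> Saturday (Mon=0 ... Sun=6)
Days before April (Jan-Mar): 91; April 1 index = (5 + 91) mod 7 = 5 -> Saturday
Last day offset: 30 - 1 = 29 days
Weekday index = (5 + 29) mod 7 = 6

Sunday, April 30


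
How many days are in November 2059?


November 2059

30 days


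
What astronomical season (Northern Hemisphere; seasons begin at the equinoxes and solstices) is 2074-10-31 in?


Date: October 31
Astronomical Autumn (approx.; exact equinox/solstice day varies by year): September 22 to December 20
October 31 falls within the Autumn window

Autumn


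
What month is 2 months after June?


June is month 6
6 + 2 = 8

August


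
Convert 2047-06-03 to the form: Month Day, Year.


ISO 2047-06-03 parses as year=2047, month=06, day=03
Month 6 -> June

June 3, 2047


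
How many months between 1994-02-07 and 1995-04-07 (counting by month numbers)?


From February 1994 to April 1995
1 year * 12 = 12 months, plus 2 months = 14

14 months


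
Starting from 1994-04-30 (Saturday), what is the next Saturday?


Current: Saturday
Target: Saturday
Days ahead: 7

Next Saturday: 1994-05-07


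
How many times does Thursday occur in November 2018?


November 2018 has 30 days
Anchor: Jan 1, 2018. With p = 2018 - 1 = 2017: (p + p//4 - p//100 + p//400) mod 7 = (2017 + 504 - 20 + 5) mod 7 = 2506 mod 7 = 0 -> Monday (Mon=0 ... Sun=6)
Days before November (Jan-Oct): 304; November 1 index = (0 + 304) mod 7 = 3 -> Thursday
First Thursday is November 1
Thursdays: 1, 8, 15, 22, 29

5 Thursdays


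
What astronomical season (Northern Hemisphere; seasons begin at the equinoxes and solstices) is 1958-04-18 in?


Date: April 18
Astronomical Spring (approx.; exact equinox/solstice day varies by year): March 20 to June 20
April 18 falls within the Spring window

Spring


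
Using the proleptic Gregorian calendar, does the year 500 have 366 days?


Gregorian leap year rule: divisible by 4, but not by 100, unless also by 400.
500 is divisible by 100 but not 400 -> not a leap year

No


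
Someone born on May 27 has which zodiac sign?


Date: May 27
Conventional tropical zodiac dates: Gemini from May 21 onward; Cancer starts June 21
May 27 falls within the Gemini range

Gemini


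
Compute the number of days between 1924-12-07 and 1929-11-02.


From 1924-12-07 to 1929-11-02
1924-12-07: days before December = 31 + 29 + 31 + 30 + 31 + 30 + 31 + 31 + 30 + 31 + 30 = 335 (1924 is a leap year); day of year = 335 + 7 = 342
1929-11-02: days before November = 31 + 28 + 31 + 30 + 31 + 30 + 31 + 31 + 30 + 31 = 304 (1929 is not a leap year); day of year = 304 + 2 = 306
Rest of 1924: 366 - 342 = 24
Full years 1925 (365), 1926 (365), 1927 (365), 1928 (366): 1461
Total = 24 + 1461 + 306 = 1791

1791 days


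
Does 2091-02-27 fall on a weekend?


Anchor: Jan 1, 2091. With p = 2091 - 1 = 2090: (p + p//4 - p//100 + p//400) mod 7 = (2090 + 522 - 20 + 5) mod 7 = 2597 mod 7 = 0 -> Monday (Mon=0 ... Sun=6)
Day of year: 58; offset = 57
Weekday index = (0 + 57) mod 7 = 1 -> Tuesday
Weekend days: Saturday, Sunday

No


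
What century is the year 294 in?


Century = (year - 1) // 100 + 1
= (294 - 1) // 100 + 1
= 293 // 100 + 1
= 2 + 1

3rd century


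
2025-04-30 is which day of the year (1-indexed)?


Date: April 30, 2025
Days in months 1 through 3: 90
Plus 30 days in April

Day of year: 120


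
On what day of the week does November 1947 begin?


Target: November 1, 1947
Anchor: Jan 1, 1947. With p = 1947 - 1 = 1946: (p + p//4 - p//100 + p//400) mod 7 = (1946 + 486 - 19 + 4) mod 7 = 2417 mod 7 = 2 -> Wednesday (Mon=0 ... Sun=6)
Days before November (Jan-Oct): 304 days
Weekday index = (2 + 304) mod 7 = 5

Saturday


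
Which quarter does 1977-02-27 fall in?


Month: February (month 2)
Q1: Jan-Mar, Q2: Apr-Jun, Q3: Jul-Sep, Q4: Oct-Dec

Q1


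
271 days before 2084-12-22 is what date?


Start: 2084-12-22, subtract 271 days
Back 22 days from December 22 reaches November 30, 2084 -> 249 left
November 2084 has 30 days -> back to October 31, 2084 -> 219 left
October 2084 has 31 days -> back to September 30, 2084 -> 188 left
September 2084 has 30 days -> back to August 31, 2084 -> 158 left
August 2084 has 31 days -> back to July 31, 2084 -> 127 left
July 2084 has 31 days -> back to June 30, 2084 -> 96 left
June 2084 has 30 days -> back to May 31, 2084 -> 66 left
May 2084 has 31 days -> back to April 30, 2084 -> 35 left
April 2084 has 30 days -> back to March 31, 2084 -> 5 left
March 2084: 31 - 5 = 26 -> lands on March 26

Result: 2084-03-26


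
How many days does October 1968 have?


October 1968

31 days


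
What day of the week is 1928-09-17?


Date: September 17, 1928
Anchor: Jan 1, 1928. With p = 1928 - 1 = 1927: (p + p//4 - p//100 + p//400) mod 7 = (1927 + 481 - 19 + 4) mod 7 = 2393 mod 7 = 6 -> Sunday (Mon=0 ... Sun=6)
Days before September (Jan-Aug): 244; offset = 244 + 17 - 1 = 260
Weekday index = (6 + 260) mod 7 = 0

Day of the week: Monday


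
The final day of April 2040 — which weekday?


April 2040 has 30 days
Anchor: Jan 1, 2040. With p = 2040 - 1 = 2039: (p + p//4 - p//100 + p//400) mod 7 = (2039 + 509 - 20 + 5) mod 7 = 2533 mod 7 = 6 -> Sunday (Mon=0 ... Sun=6)
Days before April (Jan-Mar): 91; April 1 index = (6 + 91) mod 7 = 6 -> Sunday
Last day offset: 30 - 1 = 29 days
Weekday index = (6 + 29) mod 7 = 0

Monday, April 30


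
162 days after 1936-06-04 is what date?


Start: 1936-06-04, add 162 days
June 1936 has 30 days: 30 - 4 = 26 days to June 30 -> 136 left
July 1936 has 31 days -> 105 left
August 1936 has 31 days -> 74 left
September 1936 has 30 days -> 44 left
October 1936 has 31 days -> 13 left
November 1936: 13 <= 30 -> lands on November 13

Result: 1936-11-13


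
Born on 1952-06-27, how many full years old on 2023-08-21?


Birth: 1952-06-27
Reference: 2023-08-21
Year difference: 2023 - 1952 = 71

71 years old


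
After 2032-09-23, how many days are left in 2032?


Day of year: 267 of 366
Remaining = 366 - 267

99 days


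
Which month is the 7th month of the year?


Month 7 of 12

July


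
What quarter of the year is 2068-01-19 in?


Month: January (month 1)
Q1: Jan-Mar, Q2: Apr-Jun, Q3: Jul-Sep, Q4: Oct-Dec

Q1


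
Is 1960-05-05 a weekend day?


Anchor: Jan 1, 1960. With p = 1960 - 1 = 1959: (p + p//4 - p//100 + p//400) mod 7 = (1959 + 489 - 19 + 4) mod 7 = 2433 mod 7 = 4 -> Friday (Mon=0 ... Sun=6)
Day of year: 126; offset = 125
Weekday index = (4 + 125) mod 7 = 3 -> Thursday
Weekend days: Saturday, Sunday

No


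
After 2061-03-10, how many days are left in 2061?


Day of year: 69 of 365
Remaining = 365 - 69

296 days


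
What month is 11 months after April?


April is month 4
4 + 11 = 15; wrap: 15 - 12 = 3

March


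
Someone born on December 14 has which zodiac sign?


Date: December 14
Conventional tropical zodiac dates: Sagittarius from November 22 onward; Capricorn starts December 22
December 14 falls within the Sagittarius range

Sagittarius


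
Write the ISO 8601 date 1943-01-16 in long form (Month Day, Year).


ISO 1943-01-16 parses as year=1943, month=01, day=16
Month 1 -> January

January 16, 1943


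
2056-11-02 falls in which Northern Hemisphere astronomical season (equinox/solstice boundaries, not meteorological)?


Date: November 2
Astronomical Autumn (approx.; exact equinox/solstice day varies by year): September 22 to December 20
November 2 falls within the Autumn window

Autumn
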